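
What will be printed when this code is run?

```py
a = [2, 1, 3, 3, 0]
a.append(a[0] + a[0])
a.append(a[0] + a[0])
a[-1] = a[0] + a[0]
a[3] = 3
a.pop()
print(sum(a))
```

append a[0]+a[0] = 2+2 = 4 → [2, 1, 3, 3, 0, 4]
append a[0]+a[0] = 2+2 = 4 → [2, 1, 3, 3, 0, 4, 4]
a[-1] = a[0]+a[0] = 2+2 = 4 → [2, 1, 3, 3, 0, 4, 4]
a[3] = 3 → [2, 1, 3, 3, 0, 4, 4]
pop() removes 4 → [2, 1, 3, 3, 0, 4]
sum = 13

13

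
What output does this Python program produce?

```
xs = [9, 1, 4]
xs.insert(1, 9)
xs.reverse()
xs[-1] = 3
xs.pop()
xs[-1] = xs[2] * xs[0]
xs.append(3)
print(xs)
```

[4, 1, 36, 3]

insert 9 at 1 → [9, 9, 1, 4]
reverse → [4, 1, 9, 9]
xs[-1] = 3 → [4, 1, 9, 3]
pop() removes 3 → [4, 1, 9]
xs[-1] = xs[2]*xs[0] = 9*4 = 36 → [4, 1, 36]
append 3 → [4, 1, 36, 3]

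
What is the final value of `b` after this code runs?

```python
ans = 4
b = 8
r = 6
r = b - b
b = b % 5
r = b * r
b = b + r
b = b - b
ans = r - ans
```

0

r = 8-8 = 0
b = 8%5 = 3
r = 3*0 = 0
b = 3+0 = 3
b = 3-3 = 0
ans = 0-4 = -4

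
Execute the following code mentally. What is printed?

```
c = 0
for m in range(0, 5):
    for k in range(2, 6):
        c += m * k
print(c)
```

m=0,k=2: c = 0+0 = 0
m=0,k=3: c = 0+0 = 0
m=0,k=4: c = 0+0 = 0
m=0,k=5: c = 0+0 = 0
m=1,k=2: c = 0+2 = 2
m=1,k=3: c = 2+3 = 5
m=1,k=4: c = 5+4 = 9
m=1,k=5: c = 9+5 = 14
m=2,k=2: c = 14+4 = 18
m=2,k=3: c = 18+6 = 24
m=2,k=4: c = 24+8 = 32
m=2,k=5: c = 32+10 = 42
m=3,k=2: c = 42+6 = 48
m=3,k=3: c = 48+9 = 57
m=3,k=4: c = 57+12 = 69
m=3,k=5: c = 69+15 = 84
m=4,k=2: c = 84+8 = 92
m=4,k=3: c = 92+12 = 104
m=4,k=4: c = 104+16 = 120
m=4,k=5: c = 120+20 = 140

140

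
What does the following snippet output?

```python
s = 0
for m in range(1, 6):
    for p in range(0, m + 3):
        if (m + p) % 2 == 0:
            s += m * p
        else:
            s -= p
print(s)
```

138

m=1,p=0: odd sum, s = 0-0 = 0
m=1,p=1: even sum, s = 0+1 = 1
m=1,p=2: odd sum, s = 1-2 = -1
m=1,p=3: even sum, s = (-1)+3 = 2
m=2,p=0: even sum, s = 2+0 = 2
m=2,p=1: odd sum, s = 2-1 = 1
m=2,p=2: even sum, s = 1+4 = 5
m=2,p=3: odd sum, s = 5-3 = 2
m=2,p=4: even sum, s = 2+8 = 10
m=3,p=0: odd sum, s = 10-0 = 10
m=3,p=1: even sum, s = 10+3 = 13
m=3,p=2: odd sum, s = 13-2 = 11
m=3,p=3: even sum, s = 11+9 = 20
m=3,p=4: odd sum, s = 20-4 = 16
m=3,p=5: even sum, s = 16+15 = 31
m=4,p=0: even sum, s = 31+0 = 31
m=4,p=1: odd sum, s = 31-1 = 30
m=4,p=2: even sum, s = 30+8 = 38
m=4,p=3: odd sum, s = 38-3 = 35
m=4,p=4: even sum, s = 35+16 = 51
m=4,p=5: odd sum, s = 51-5 = 46
m=4,p=6: even sum, s = 46+24 = 70
m=5,p=0: odd sum, s = 70-0 = 70
m=5,p=1: even sum, s = 70+5 = 75
m=5,p=2: odd sum, s = 75-2 = 73
m=5,p=3: even sum, s = 73+15 = 88
m=5,p=4: odd sum, s = 88-4 = 84
m=5,p=5: even sum, s = 84+25 = 109
m=5,p=6: odd sum, s = 109-6 = 103
m=5,p=7: even sum, s = 103+35 = 138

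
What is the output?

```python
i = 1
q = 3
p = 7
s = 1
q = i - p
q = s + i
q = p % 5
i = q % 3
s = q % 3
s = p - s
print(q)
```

2

q = 1-7 = -6
q = 1+1 = 2
q = 7%5 = 2
i = 2%3 = 2
s = 2%3 = 2
s = 7-2 = 5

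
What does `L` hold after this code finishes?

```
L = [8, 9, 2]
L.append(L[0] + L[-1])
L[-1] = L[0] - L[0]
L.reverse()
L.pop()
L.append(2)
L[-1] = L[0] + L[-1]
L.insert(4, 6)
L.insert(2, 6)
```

append L[0]+L[-1] = 8+2 = 10 → [8, 9, 2, 10]
L[-1] = L[0]-L[0] = 8-8 = 0 → [8, 9, 2, 0]
reverse → [0, 2, 9, 8]
pop() removes 8 → [0, 2, 9]
append 2 → [0, 2, 9, 2]
L[-1] = L[0]+L[-1] = 0+2 = 2 → [0, 2, 9, 2]
insert 6 at 4 → [0, 2, 9, 2, 6]
insert 6 at 2 → [0, 2, 6, 9, 2, 6]

[0, 2, 6, 9, 2, 6]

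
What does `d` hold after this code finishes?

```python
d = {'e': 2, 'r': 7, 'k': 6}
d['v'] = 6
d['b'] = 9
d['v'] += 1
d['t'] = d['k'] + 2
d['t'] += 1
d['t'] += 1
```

{'e': 2, 'r': 7, 'k': 6, 'v': 7, 'b': 9, 't': 10}

d['v'] = 6 → {'e': 2, 'r': 7, 'k': 6, 'v': 6}
d['b'] = 9 → {'e': 2, 'r': 7, 'k': 6, 'v': 6, 'b': 9}
d['v'] = 6+1 = 7 → {'e': 2, 'r': 7, 'k': 6, 'v': 7, 'b': 9}
d['t'] = d['k']+2 = 8 → {'e': 2, 'r': 7, 'k': 6, 'v': 7, 'b': 9, 't': 8}
d['t'] = 8+1 = 9 → {'e': 2, 'r': 7, 'k': 6, 'v': 7, 'b': 9, 't': 9}
d['t'] = 9+1 = 10 → {'e': 2, 'r': 7, 'k': 6, 'v': 7, 'b': 9, 't': 10}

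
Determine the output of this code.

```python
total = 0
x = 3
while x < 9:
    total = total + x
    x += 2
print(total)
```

15

x=3: total = 0+3 = 3
x=5: total = 3+5 = 8
x=7: total = 8+7 = 15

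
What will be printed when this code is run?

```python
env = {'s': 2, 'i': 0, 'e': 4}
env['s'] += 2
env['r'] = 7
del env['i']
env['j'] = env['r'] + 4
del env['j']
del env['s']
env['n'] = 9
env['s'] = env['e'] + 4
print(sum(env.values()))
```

28

env['s'] = 2+2 = 4 → {'s': 4, 'i': 0, 'e': 4}
env['r'] = 7 → {'s': 4, 'i': 0, 'e': 4, 'r': 7}
del 'i' → {'s': 4, 'e': 4, 'r': 7}
env['j'] = env['r']+4 = 11 → {'s': 4, 'e': 4, 'r': 7, 'j': 11}
del 'j' → {'s': 4, 'e': 4, 'r': 7}
del 's' → {'e': 4, 'r': 7}
env['n'] = 9 → {'e': 4, 'r': 7, 'n': 9}
env['s'] = env['e']+4 = 8 → {'e': 4, 'r': 7, 'n': 9, 's': 8}
sum of values = 28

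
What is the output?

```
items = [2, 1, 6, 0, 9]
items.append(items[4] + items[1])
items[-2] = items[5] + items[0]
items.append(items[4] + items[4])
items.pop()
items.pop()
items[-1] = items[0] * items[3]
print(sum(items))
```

9

append items[4]+items[1] = 9+1 = 10 → [2, 1, 6, 0, 9, 10]
items[-2] = items[5]+items[0] = 10+2 = 12 → [2, 1, 6, 0, 12, 10]
append items[4]+items[4] = 12+12 = 24 → [2, 1, 6, 0, 12, 10, 24]
pop() removes 24 → [2, 1, 6, 0, 12, 10]
pop() removes 10 → [2, 1, 6, 0, 12]
items[-1] = items[0]*items[3] = 2*0 = 0 → [2, 1, 6, 0, 0]
sum = 9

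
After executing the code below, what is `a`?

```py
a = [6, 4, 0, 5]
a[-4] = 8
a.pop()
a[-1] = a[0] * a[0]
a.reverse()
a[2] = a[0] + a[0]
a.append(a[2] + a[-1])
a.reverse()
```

[256, 128, 4, 64]

a[-4] = 8 → [8, 4, 0, 5]
pop() removes 5 → [8, 4, 0]
a[-1] = a[0]*a[0] = 8*8 = 64 → [8, 4, 64]
reverse → [64, 4, 8]
a[2] = a[0]+a[0] = 64+64 = 128 → [64, 4, 128]
append a[2]+a[-1] = 128+128 = 256 → [64, 4, 128, 256]
reverse → [256, 128, 4, 64]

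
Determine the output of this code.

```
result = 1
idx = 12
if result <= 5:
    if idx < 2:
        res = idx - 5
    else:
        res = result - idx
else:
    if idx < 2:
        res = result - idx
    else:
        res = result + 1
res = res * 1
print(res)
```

-11

result=1, idx=12
result <= 5 is True; idx < 2 is False
→ res = result - idx = -11
res = (-11)*1 = -11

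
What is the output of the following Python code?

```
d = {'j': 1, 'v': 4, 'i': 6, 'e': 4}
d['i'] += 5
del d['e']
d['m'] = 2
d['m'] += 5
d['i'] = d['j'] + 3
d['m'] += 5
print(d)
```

{'j': 1, 'v': 4, 'i': 4, 'm': 12}

d['i'] = 6+5 = 11 → {'j': 1, 'v': 4, 'i': 11, 'e': 4}
del 'e' → {'j': 1, 'v': 4, 'i': 11}
d['m'] = 2 → {'j': 1, 'v': 4, 'i': 11, 'm': 2}
d['m'] = 2+5 = 7 → {'j': 1, 'v': 4, 'i': 11, 'm': 7}
d['i'] = d['j']+3 = 4 → {'j': 1, 'v': 4, 'i': 4, 'm': 7}
d['m'] = 7+5 = 12 → {'j': 1, 'v': 4, 'i': 4, 'm': 12}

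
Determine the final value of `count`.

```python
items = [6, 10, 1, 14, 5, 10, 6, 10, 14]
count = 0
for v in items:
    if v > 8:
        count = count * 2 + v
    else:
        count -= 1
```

286

v=6: not >8, count = 0-1 = -1
v=10: >8, count = (-1)*2+10 = 8
v=1: not >8, count = 8-1 = 7
v=14: >8, count = 7*2+14 = 28
v=5: not >8, count = 28-1 = 27
v=10: >8, count = 27*2+10 = 64
v=6: not >8, count = 64-1 = 63
v=10: >8, count = 63*2+10 = 136
v=14: >8, count = 136*2+14 = 286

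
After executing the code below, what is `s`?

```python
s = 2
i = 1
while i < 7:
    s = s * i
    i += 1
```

1440

i=1: s = 2*1 = 2
i=2: s = 2*2 = 4
i=3: s = 4*3 = 12
i=4: s = 12*4 = 48
i=5: s = 48*5 = 240
i=6: s = 240*6 = 1440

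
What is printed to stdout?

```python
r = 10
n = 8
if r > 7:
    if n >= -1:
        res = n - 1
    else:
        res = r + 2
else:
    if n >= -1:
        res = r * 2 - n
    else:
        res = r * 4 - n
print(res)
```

r=10, n=8
r > 7 is True; n >= -1 is True
→ res = n - 1 = 7

7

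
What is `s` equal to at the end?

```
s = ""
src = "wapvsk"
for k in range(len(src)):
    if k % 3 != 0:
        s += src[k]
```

'apsk'

k=0: skip
k=1: add 'a' → 'a'
k=2: add 'p' → 'ap'
k=3: skip
k=4: add 's' → 'aps'
k=5: add 'k' → 'apsk'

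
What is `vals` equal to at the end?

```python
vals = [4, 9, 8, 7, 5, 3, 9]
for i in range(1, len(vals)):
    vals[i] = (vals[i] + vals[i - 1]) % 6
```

i=1: vals[1] = (9+4)%6 = 1 → [4, 1, 8, 7, 5, 3, 9]
i=2: vals[2] = (8+1)%6 = 3 → [4, 1, 3, 7, 5, 3, 9]
i=3: vals[3] = (7+3)%6 = 4 → [4, 1, 3, 4, 5, 3, 9]
i=4: vals[4] = (5+4)%6 = 3 → [4, 1, 3, 4, 3, 3, 9]
i=5: vals[5] = (3+3)%6 = 0 → [4, 1, 3, 4, 3, 0, 9]
i=6: vals[6] = (9+0)%6 = 3 → [4, 1, 3, 4, 3, 0, 3]

[4, 1, 3, 4, 3, 0, 3]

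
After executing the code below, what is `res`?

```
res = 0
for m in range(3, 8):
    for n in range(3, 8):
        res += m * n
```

m=3,n=3: res = 0+9 = 9
m=3,n=4: res = 9+12 = 21
m=3,n=5: res = 21+15 = 36
m=3,n=6: res = 36+18 = 54
m=3,n=7: res = 54+21 = 75
m=4,n=3: res = 75+12 = 87
m=4,n=4: res = 87+16 = 103
m=4,n=5: res = 103+20 = 123
m=4,n=6: res = 123+24 = 147
m=4,n=7: res = 147+28 = 175
m=5,n=3: res = 175+15 = 190
m=5,n=4: res = 190+20 = 210
m=5,n=5: res = 210+25 = 235
m=5,n=6: res = 235+30 = 265
m=5,n=7: res = 265+35 = 300
m=6,n=3: res = 300+18 = 318
m=6,n=4: res = 318+24 = 342
m=6,n=5: res = 342+30 = 372
m=6,n=6: res = 372+36 = 408
m=6,n=7: res = 408+42 = 450
m=7,n=3: res = 450+21 = 471
m=7,n=4: res = 471+28 = 499
m=7,n=5: res = 499+35 = 534
m=7,n=6: res = 534+42 = 576
m=7,n=7: res = 576+49 = 625

625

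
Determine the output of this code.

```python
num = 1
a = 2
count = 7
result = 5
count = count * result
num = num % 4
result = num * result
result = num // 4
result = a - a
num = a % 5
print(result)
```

count = 7*5 = 35
num = 1%4 = 1
result = 1*5 = 5
result = 1//4 = 0
result = 2-2 = 0
num = 2%5 = 2

0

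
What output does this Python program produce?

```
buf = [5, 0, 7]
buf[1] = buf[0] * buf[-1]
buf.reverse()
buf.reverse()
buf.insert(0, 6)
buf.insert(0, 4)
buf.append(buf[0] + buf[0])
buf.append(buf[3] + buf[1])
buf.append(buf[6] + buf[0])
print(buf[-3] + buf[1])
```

buf[1] = buf[0]*buf[-1] = 5*7 = 35 → [5, 35, 7]
reverse → [7, 35, 5]
reverse → [5, 35, 7]
insert 6 at 0 → [6, 5, 35, 7]
insert 4 at 0 → [4, 6, 5, 35, 7]
append buf[0]+buf[0] = 4+4 = 8 → [4, 6, 5, 35, 7, 8]
append buf[3]+buf[1] = 35+6 = 41 → [4, 6, 5, 35, 7, 8, 41]
append buf[6]+buf[0] = 41+4 = 45 → [4, 6, 5, 35, 7, 8, 41, 45]
buf[-3]+buf[1] = 8+6 = 14

14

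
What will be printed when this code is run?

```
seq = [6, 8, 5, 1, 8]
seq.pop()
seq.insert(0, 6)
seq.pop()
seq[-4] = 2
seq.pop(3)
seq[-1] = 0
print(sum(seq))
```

8

pop() removes 8 → [6, 8, 5, 1]
insert 6 at 0 → [6, 6, 8, 5, 1]
pop() removes 1 → [6, 6, 8, 5]
seq[-4] = 2 → [2, 6, 8, 5]
pop(3) removes 5 → [2, 6, 8]
seq[-1] = 0 → [2, 6, 0]
sum = 8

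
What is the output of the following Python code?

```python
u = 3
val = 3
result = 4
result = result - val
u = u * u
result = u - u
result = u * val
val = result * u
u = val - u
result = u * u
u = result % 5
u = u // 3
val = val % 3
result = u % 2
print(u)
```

0

result = 4-3 = 1
u = 3*3 = 9
result = 9-9 = 0
result = 9*3 = 27
val = 27*9 = 243
u = 243-9 = 234
result = 234*234 = 54756
u = 54756%5 = 1
u = 1//3 = 0
val = 243%3 = 0
result = 0%2 = 0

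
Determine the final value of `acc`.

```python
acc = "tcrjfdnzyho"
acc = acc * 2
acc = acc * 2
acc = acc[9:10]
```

repeat ×2 → 'tcrjfdnzyhotcrjfdnzyho'
repeat ×2 → 'tcrjfdnzyhotcrjfdnzyhotcrjfdnzyhotcrjfdnzyho'
slice [9:10] → 'h'

'h'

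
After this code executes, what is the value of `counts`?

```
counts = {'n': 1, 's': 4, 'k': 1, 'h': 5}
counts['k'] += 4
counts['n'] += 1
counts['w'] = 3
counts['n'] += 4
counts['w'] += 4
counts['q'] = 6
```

{'n': 6, 's': 4, 'k': 5, 'h': 5, 'w': 7, 'q': 6}

counts['k'] = 1+4 = 5 → {'n': 1, 's': 4, 'k': 5, 'h': 5}
counts['n'] = 1+1 = 2 → {'n': 2, 's': 4, 'k': 5, 'h': 5}
counts['w'] = 3 → {'n': 2, 's': 4, 'k': 5, 'h': 5, 'w': 3}
counts['n'] = 2+4 = 6 → {'n': 6, 's': 4, 'k': 5, 'h': 5, 'w': 3}
counts['w'] = 3+4 = 7 → {'n': 6, 's': 4, 'k': 5, 'h': 5, 'w': 7}
counts['q'] = 6 → {'n': 6, 's': 4, 'k': 5, 'h': 5, 'w': 7, 'q': 6}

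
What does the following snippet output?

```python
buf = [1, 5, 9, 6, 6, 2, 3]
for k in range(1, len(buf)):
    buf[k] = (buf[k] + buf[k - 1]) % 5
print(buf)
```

k=1: buf[1] = (5+1)%5 = 1 → [1, 1, 9, 6, 6, 2, 3]
k=2: buf[2] = (9+1)%5 = 0 → [1, 1, 0, 6, 6, 2, 3]
k=3: buf[3] = (6+0)%5 = 1 → [1, 1, 0, 1, 6, 2, 3]
k=4: buf[4] = (6+1)%5 = 2 → [1, 1, 0, 1, 2, 2, 3]
k=5: buf[5] = (2+2)%5 = 4 → [1, 1, 0, 1, 2, 4, 3]
k=6: buf[6] = (3+4)%5 = 2 → [1, 1, 0, 1, 2, 4, 2]

[1, 1, 0, 1, 2, 4, 2]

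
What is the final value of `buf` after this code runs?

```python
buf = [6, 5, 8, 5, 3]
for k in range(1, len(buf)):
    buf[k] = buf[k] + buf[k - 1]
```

[6, 11, 19, 24, 27]

k=1: buf[1] = 5+6 = 11 → [6, 11, 8, 5, 3]
k=2: buf[2] = 8+11 = 19 → [6, 11, 19, 5, 3]
k=3: buf[3] = 5+19 = 24 → [6, 11, 19, 24, 3]
k=4: buf[4] = 3+24 = 27 → [6, 11, 19, 24, 27]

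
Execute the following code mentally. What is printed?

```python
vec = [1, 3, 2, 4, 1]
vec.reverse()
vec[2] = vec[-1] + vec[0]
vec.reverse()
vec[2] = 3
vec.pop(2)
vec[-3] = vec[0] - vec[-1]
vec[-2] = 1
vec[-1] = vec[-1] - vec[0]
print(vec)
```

reverse → [1, 4, 2, 3, 1]
vec[2] = vec[-1]+vec[0] = 1+1 = 2 → [1, 4, 2, 3, 1]
reverse → [1, 3, 2, 4, 1]
vec[2] = 3 → [1, 3, 3, 4, 1]
pop(2) removes 3 → [1, 3, 4, 1]
vec[-3] = vec[0]-vec[-1] = 1-1 = 0 → [1, 0, 4, 1]
vec[-2] = 1 → [1, 0, 1, 1]
vec[-1] = vec[-1]-vec[0] = 1-1 = 0 → [1, 0, 1, 0]

[1, 0, 1, 0]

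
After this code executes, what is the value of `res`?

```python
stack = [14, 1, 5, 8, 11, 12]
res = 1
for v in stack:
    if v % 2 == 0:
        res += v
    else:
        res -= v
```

18

v=14: even, res = 1+14 = 15
v=1: not even, res = 15-1 = 14
v=5: not even, res = 14-5 = 9
v=8: even, res = 9+8 = 17
v=11: not even, res = 17-11 = 6
v=12: even, res = 6+12 = 18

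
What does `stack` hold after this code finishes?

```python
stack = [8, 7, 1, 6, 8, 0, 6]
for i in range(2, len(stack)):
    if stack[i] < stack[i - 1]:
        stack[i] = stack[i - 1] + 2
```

i=2: 1<7, stack[2] = 7+2 = 9 → [8, 7, 9, 6, 8, 0, 6]
i=3: 6<9, stack[3] = 9+2 = 11 → [8, 7, 9, 11, 8, 0, 6]
i=4: 8<11, stack[4] = 11+2 = 13 → [8, 7, 9, 11, 13, 0, 6]
i=5: 0<13, stack[5] = 13+2 = 15 → [8, 7, 9, 11, 13, 15, 6]
i=6: 6<15, stack[6] = 15+2 = 17 → [8, 7, 9, 11, 13, 15, 17]

[8, 7, 9, 11, 13, 15, 17]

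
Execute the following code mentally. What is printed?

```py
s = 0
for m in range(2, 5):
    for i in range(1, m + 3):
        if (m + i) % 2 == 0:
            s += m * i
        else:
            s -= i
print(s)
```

m=2,i=1: odd sum, s = 0-1 = -1
m=2,i=2: even sum, s = (-1)+4 = 3
m=2,i=3: odd sum, s = 3-3 = 0
m=2,i=4: even sum, s = 0+8 = 8
m=3,i=1: even sum, s = 8+3 = 11
m=3,i=2: odd sum, s = 11-2 = 9
m=3,i=3: even sum, s = 9+9 = 18
m=3,i=4: odd sum, s = 18-4 = 14
m=3,i=5: even sum, s = 14+15 = 29
m=4,i=1: odd sum, s = 29-1 = 28
m=4,i=2: even sum, s = 28+8 = 36
m=4,i=3: odd sum, s = 36-3 = 33
m=4,i=4: even sum, s = 33+16 = 49
m=4,i=5: odd sum, s = 49-5 = 44
m=4,i=6: even sum, s = 44+24 = 68

68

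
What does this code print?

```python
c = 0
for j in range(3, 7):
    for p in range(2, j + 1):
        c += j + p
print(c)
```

116

j=3,p=2: c = 0+5 = 5
j=3,p=3: c = 5+6 = 11
j=4,p=2: c = 11+6 = 17
j=4,p=3: c = 17+7 = 24
j=4,p=4: c = 24+8 = 32
j=5,p=2: c = 32+7 = 39
j=5,p=3: c = 39+8 = 47
j=5,p=4: c = 47+9 = 56
j=5,p=5: c = 56+10 = 66
j=6,p=2: c = 66+8 = 74
j=6,p=3: c = 74+9 = 83
j=6,p=4: c = 83+10 = 93
j=6,p=5: c = 93+11 = 104
j=6,p=6: c = 104+12 = 116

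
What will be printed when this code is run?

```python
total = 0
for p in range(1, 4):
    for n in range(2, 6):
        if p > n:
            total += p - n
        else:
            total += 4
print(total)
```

p=1,n=2: not 1>2, total = 0+4 = 4
p=1,n=3: not 1>3, total = 4+4 = 8
p=1,n=4: not 1>4, total = 8+4 = 12
p=1,n=5: not 1>5, total = 12+4 = 16
p=2,n=2: not 2>2, total = 16+4 = 20
p=2,n=3: not 2>3, total = 20+4 = 24
p=2,n=4: not 2>4, total = 24+4 = 28
p=2,n=5: not 2>5, total = 28+4 = 32
p=3,n=2: 3>2, total = 32+1 = 33
p=3,n=3: not 3>3, total = 33+4 = 37
p=3,n=4: not 3>4, total = 37+4 = 41
p=3,n=5: not 3>5, total = 41+4 = 45

45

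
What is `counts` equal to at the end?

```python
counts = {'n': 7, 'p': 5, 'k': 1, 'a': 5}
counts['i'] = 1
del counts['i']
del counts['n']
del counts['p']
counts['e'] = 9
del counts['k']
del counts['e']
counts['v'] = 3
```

{'a': 5, 'v': 3}

counts['i'] = 1 → {'n': 7, 'p': 5, 'k': 1, 'a': 5, 'i': 1}
del 'i' → {'n': 7, 'p': 5, 'k': 1, 'a': 5}
del 'n' → {'p': 5, 'k': 1, 'a': 5}
del 'p' → {'k': 1, 'a': 5}
counts['e'] = 9 → {'k': 1, 'a': 5, 'e': 9}
del 'k' → {'a': 5, 'e': 9}
del 'e' → {'a': 5}
counts['v'] = 3 → {'a': 5, 'v': 3}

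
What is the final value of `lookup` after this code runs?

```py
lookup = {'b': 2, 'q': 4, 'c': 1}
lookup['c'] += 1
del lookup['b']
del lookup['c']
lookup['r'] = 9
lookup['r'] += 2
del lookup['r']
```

lookup['c'] = 1+1 = 2 → {'b': 2, 'q': 4, 'c': 2}
del 'b' → {'q': 4, 'c': 2}
del 'c' → {'q': 4}
lookup['r'] = 9 → {'q': 4, 'r': 9}
lookup['r'] = 9+2 = 11 → {'q': 4, 'r': 11}
del 'r' → {'q': 4}

{'q': 4}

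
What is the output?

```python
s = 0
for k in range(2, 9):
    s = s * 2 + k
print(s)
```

374

k=2: s = 0*2+2 = 2
k=3: s = 2*2+3 = 7
k=4: s = 7*2+4 = 18
k=5: s = 18*2+5 = 41
k=6: s = 41*2+6 = 88
k=7: s = 88*2+7 = 183
k=8: s = 183*2+8 = 374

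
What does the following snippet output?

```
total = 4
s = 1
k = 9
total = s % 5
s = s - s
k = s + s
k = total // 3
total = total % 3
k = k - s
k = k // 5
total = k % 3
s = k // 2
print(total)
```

0

total = 1%5 = 1
s = 1-1 = 0
k = 0+0 = 0
k = 1//3 = 0
total = 1%3 = 1
k = 0-0 = 0
k = 0//5 = 0
total = 0%3 = 0
s = 0//2 = 0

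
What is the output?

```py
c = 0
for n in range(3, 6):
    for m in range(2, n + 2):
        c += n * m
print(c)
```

n=3,m=2: c = 0+6 = 6
n=3,m=3: c = 6+9 = 15
n=3,m=4: c = 15+12 = 27
n=4,m=2: c = 27+8 = 35
n=4,m=3: c = 35+12 = 47
n=4,m=4: c = 47+16 = 63
n=4,m=5: c = 63+20 = 83
n=5,m=2: c = 83+10 = 93
n=5,m=3: c = 93+15 = 108
n=5,m=4: c = 108+20 = 128
n=5,m=5: c = 128+25 = 153
n=5,m=6: c = 153+30 = 183

183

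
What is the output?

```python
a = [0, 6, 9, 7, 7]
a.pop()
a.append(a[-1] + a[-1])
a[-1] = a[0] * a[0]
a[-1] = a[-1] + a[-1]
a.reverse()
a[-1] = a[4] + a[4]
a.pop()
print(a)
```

pop() removes 7 → [0, 6, 9, 7]
append a[-1]+a[-1] = 7+7 = 14 → [0, 6, 9, 7, 14]
a[-1] = a[0]*a[0] = 0*0 = 0 → [0, 6, 9, 7, 0]
a[-1] = a[-1]+a[-1] = 0+0 = 0 → [0, 6, 9, 7, 0]
reverse → [0, 7, 9, 6, 0]
a[-1] = a[4]+a[4] = 0+0 = 0 → [0, 7, 9, 6, 0]
pop() removes 0 → [0, 7, 9, 6]

[0, 7, 9, 6]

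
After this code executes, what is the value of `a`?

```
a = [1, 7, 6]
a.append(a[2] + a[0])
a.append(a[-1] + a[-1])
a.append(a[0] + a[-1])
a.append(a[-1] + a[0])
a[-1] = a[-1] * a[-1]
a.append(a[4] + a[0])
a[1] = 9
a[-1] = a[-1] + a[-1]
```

[1, 9, 6, 7, 14, 15, 256, 30]

append a[2]+a[0] = 6+1 = 7 → [1, 7, 6, 7]
append a[-1]+a[-1] = 7+7 = 14 → [1, 7, 6, 7, 14]
append a[0]+a[-1] = 1+14 = 15 → [1, 7, 6, 7, 14, 15]
append a[-1]+a[0] = 15+1 = 16 → [1, 7, 6, 7, 14, 15, 16]
a[-1] = a[-1]*a[-1] = 16*16 = 256 → [1, 7, 6, 7, 14, 15, 256]
append a[4]+a[0] = 14+1 = 15 → [1, 7, 6, 7, 14, 15, 256, 15]
a[1] = 9 → [1, 9, 6, 7, 14, 15, 256, 15]
a[-1] = a[-1]+a[-1] = 15+15 = 30 → [1, 9, 6, 7, 14, 15, 256, 30]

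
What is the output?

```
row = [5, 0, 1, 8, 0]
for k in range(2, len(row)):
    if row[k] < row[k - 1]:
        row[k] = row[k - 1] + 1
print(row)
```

k=2: 1>=0, unchanged → [5, 0, 1, 8, 0]
k=3: 8>=1, unchanged → [5, 0, 1, 8, 0]
k=4: 0<8, row[4] = 8+1 = 9 → [5, 0, 1, 8, 9]

[5, 0, 1, 8, 9]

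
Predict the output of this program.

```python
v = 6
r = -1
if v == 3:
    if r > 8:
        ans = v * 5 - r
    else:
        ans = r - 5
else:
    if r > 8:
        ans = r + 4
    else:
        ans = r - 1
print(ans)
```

-2

v=6, r=-1
v == 3 is False; r > 8 is False
→ ans = r - 1 = -2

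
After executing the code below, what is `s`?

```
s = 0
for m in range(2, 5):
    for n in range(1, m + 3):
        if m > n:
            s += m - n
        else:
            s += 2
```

28

m=2,n=1: 2>1, s = 0+1 = 1
m=2,n=2: not 2>2, s = 1+2 = 3
m=2,n=3: not 2>3, s = 3+2 = 5
m=2,n=4: not 2>4, s = 5+2 = 7
m=3,n=1: 3>1, s = 7+2 = 9
m=3,n=2: 3>2, s = 9+1 = 10
m=3,n=3: not 3>3, s = 10+2 = 12
m=3,n=4: not 3>4, s = 12+2 = 14
m=3,n=5: not 3>5, s = 14+2 = 16
m=4,n=1: 4>1, s = 16+3 = 19
m=4,n=2: 4>2, s = 19+2 = 21
m=4,n=3: 4>3, s = 21+1 = 22
m=4,n=4: not 4>4, s = 22+2 = 24
m=4,n=5: not 4>5, s = 24+2 = 26
m=4,n=6: not 4>6, s = 26+2 = 28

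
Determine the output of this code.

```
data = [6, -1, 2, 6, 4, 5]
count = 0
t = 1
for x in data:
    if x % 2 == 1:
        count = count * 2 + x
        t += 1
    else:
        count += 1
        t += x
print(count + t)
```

34

x=6: not odd, count = 0+1 = 1; t=7
x=-1: odd, count = 1*2+(-1) = 1; t=8
x=2: not odd, count = 1+1 = 2; t=10
x=6: not odd, count = 2+1 = 3; t=16
x=4: not odd, count = 3+1 = 4; t=20
x=5: odd, count = 4*2+5 = 13; t=21
count+t = 13+21 = 34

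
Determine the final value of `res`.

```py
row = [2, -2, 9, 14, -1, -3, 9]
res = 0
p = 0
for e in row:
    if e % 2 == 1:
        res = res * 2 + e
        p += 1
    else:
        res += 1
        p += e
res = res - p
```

e=2: not odd, res = 0+1 = 1; p=2
e=-2: not odd, res = 1+1 = 2; p=0
e=9: odd, res = 2*2+9 = 13; p=1
e=14: not odd, res = 13+1 = 14; p=15
e=-1: odd, res = 14*2+(-1) = 27; p=16
e=-3: odd, res = 27*2+(-3) = 51; p=17
e=9: odd, res = 51*2+9 = 111; p=18
res-p = 111-18 = 93

93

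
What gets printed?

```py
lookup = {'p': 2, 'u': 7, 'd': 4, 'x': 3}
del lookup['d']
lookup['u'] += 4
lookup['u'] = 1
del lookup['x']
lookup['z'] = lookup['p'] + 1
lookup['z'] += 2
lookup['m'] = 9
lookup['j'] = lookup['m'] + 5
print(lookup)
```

del 'd' → {'p': 2, 'u': 7, 'x': 3}
lookup['u'] = 7+4 = 11 → {'p': 2, 'u': 11, 'x': 3}
lookup['u'] = 1 → {'p': 2, 'u': 1, 'x': 3}
del 'x' → {'p': 2, 'u': 1}
lookup['z'] = lookup['p']+1 = 3 → {'p': 2, 'u': 1, 'z': 3}
lookup['z'] = 3+2 = 5 → {'p': 2, 'u': 1, 'z': 5}
lookup['m'] = 9 → {'p': 2, 'u': 1, 'z': 5, 'm': 9}
lookup['j'] = lookup['m']+5 = 14 → {'p': 2, 'u': 1, 'z': 5, 'm': 9, 'j': 14}

{'p': 2, 'u': 1, 'z': 5, 'm': 9, 'j': 14}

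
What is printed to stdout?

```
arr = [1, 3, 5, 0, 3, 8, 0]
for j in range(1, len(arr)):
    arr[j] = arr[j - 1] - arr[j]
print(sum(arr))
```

j=1: arr[1] = 1-3 = -2 → [1, -2, 5, 0, 3, 8, 0]
j=2: arr[2] = (-2)-5 = -7 → [1, -2, -7, 0, 3, 8, 0]
j=3: arr[3] = (-7)-0 = -7 → [1, -2, -7, -7, 3, 8, 0]
j=4: arr[4] = (-7)-3 = -10 → [1, -2, -7, -7, -10, 8, 0]
j=5: arr[5] = (-10)-8 = -18 → [1, -2, -7, -7, -10, -18, 0]
j=6: arr[6] = (-18)-0 = -18 → [1, -2, -7, -7, -10, -18, -18]
sum = -61

-61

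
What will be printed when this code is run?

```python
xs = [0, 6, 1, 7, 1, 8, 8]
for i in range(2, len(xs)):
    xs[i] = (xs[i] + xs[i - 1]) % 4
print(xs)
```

[0, 6, 3, 2, 3, 3, 3]

i=2: xs[2] = (1+6)%4 = 3 → [0, 6, 3, 7, 1, 8, 8]
i=3: xs[3] = (7+3)%4 = 2 → [0, 6, 3, 2, 1, 8, 8]
i=4: xs[4] = (1+2)%4 = 3 → [0, 6, 3, 2, 3, 8, 8]
i=5: xs[5] = (8+3)%4 = 3 → [0, 6, 3, 2, 3, 3, 8]
i=6: xs[6] = (8+3)%4 = 3 → [0, 6, 3, 2, 3, 3, 3]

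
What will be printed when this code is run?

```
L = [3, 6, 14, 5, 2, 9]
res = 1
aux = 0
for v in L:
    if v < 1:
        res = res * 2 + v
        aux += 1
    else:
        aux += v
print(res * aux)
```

v=3: not <1; aux=3
v=6: not <1; aux=9
v=14: not <1; aux=23
v=5: not <1; aux=28
v=2: not <1; aux=30
v=9: not <1; aux=39
res*aux = 1*39 = 39

39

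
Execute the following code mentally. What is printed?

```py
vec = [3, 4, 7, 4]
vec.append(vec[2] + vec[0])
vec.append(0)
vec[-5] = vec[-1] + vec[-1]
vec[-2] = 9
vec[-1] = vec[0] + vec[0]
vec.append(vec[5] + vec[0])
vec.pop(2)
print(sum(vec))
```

append vec[2]+vec[0] = 7+3 = 10 → [3, 4, 7, 4, 10]
append 0 → [3, 4, 7, 4, 10, 0]
vec[-5] = vec[-1]+vec[-1] = 0+0 = 0 → [3, 0, 7, 4, 10, 0]
vec[-2] = 9 → [3, 0, 7, 4, 9, 0]
vec[-1] = vec[0]+vec[0] = 3+3 = 6 → [3, 0, 7, 4, 9, 6]
append vec[5]+vec[0] = 6+3 = 9 → [3, 0, 7, 4, 9, 6, 9]
pop(2) removes 7 → [3, 0, 4, 9, 6, 9]
sum = 31

31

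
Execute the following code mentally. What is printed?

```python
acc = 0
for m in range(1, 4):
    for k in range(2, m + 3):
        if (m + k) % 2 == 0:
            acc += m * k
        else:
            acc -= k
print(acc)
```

28

m=1,k=2: odd sum, acc = 0-2 = -2
m=1,k=3: even sum, acc = (-2)+3 = 1
m=2,k=2: even sum, acc = 1+4 = 5
m=2,k=3: odd sum, acc = 5-3 = 2
m=2,k=4: even sum, acc = 2+8 = 10
m=3,k=2: odd sum, acc = 10-2 = 8
m=3,k=3: even sum, acc = 8+9 = 17
m=3,k=4: odd sum, acc = 17-4 = 13
m=3,k=5: even sum, acc = 13+15 = 28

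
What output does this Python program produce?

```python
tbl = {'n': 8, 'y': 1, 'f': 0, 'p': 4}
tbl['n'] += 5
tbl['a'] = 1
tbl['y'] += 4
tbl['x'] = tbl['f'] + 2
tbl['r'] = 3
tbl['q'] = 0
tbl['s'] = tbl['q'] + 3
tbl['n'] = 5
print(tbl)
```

{'n': 5, 'y': 5, 'f': 0, 'p': 4, 'a': 1, 'x': 2, 'r': 3, 'q': 0, 's': 3}

tbl['n'] = 8+5 = 13 → {'n': 13, 'y': 1, 'f': 0, 'p': 4}
tbl['a'] = 1 → {'n': 13, 'y': 1, 'f': 0, 'p': 4, 'a': 1}
tbl['y'] = 1+4 = 5 → {'n': 13, 'y': 5, 'f': 0, 'p': 4, 'a': 1}
tbl['x'] = tbl['f']+2 = 2 → {'n': 13, 'y': 5, 'f': 0, 'p': 4, 'a': 1, 'x': 2}
tbl['r'] = 3 → {'n': 13, 'y': 5, 'f': 0, 'p': 4, 'a': 1, 'x': 2, 'r': 3}
tbl['q'] = 0 → {'n': 13, 'y': 5, 'f': 0, 'p': 4, 'a': 1, 'x': 2, 'r': 3, 'q': 0}
tbl['s'] = tbl['q']+3 = 3 → {'n': 13, 'y': 5, 'f': 0, 'p': 4, 'a': 1, 'x': 2, 'r': 3, 'q': 0, 's': 3}
tbl['n'] = 5 → {'n': 5, 'y': 5, 'f': 0, 'p': 4, 'a': 1, 'x': 2, 'r': 3, 'q': 0, 's': 3}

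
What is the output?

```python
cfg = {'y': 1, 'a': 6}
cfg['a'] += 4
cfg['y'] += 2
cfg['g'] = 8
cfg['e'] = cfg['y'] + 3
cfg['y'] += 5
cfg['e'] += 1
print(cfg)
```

{'y': 8, 'a': 10, 'g': 8, 'e': 7}

cfg['a'] = 6+4 = 10 → {'y': 1, 'a': 10}
cfg['y'] = 1+2 = 3 → {'y': 3, 'a': 10}
cfg['g'] = 8 → {'y': 3, 'a': 10, 'g': 8}
cfg['e'] = cfg['y']+3 = 6 → {'y': 3, 'a': 10, 'g': 8, 'e': 6}
cfg['y'] = 3+5 = 8 → {'y': 8, 'a': 10, 'g': 8, 'e': 6}
cfg['e'] = 6+1 = 7 → {'y': 8, 'a': 10, 'g': 8, 'e': 7}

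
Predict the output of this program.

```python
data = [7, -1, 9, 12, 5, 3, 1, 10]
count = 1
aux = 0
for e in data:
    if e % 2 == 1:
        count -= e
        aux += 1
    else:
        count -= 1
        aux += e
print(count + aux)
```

e=7: odd, count = 1-7 = -6; aux=1
e=-1: odd, count = (-6)-(-1) = -5; aux=2
e=9: odd, count = (-5)-9 = -14; aux=3
e=12: not odd, count = (-14)-1 = -15; aux=15
e=5: odd, count = (-15)-5 = -20; aux=16
e=3: odd, count = (-20)-3 = -23; aux=17
e=1: odd, count = (-23)-1 = -24; aux=18
e=10: not odd, count = (-24)-1 = -25; aux=28
count+aux = (-25)+28 = 3

3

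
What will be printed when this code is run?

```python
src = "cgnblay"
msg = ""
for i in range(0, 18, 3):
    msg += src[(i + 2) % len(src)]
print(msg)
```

naglcb

i=0: add src[2]='n' → 'n'
i=3: add src[5]='a' → 'na'
i=6: add src[1]='g' → 'nag'
i=9: add src[4]='l' → 'nagl'
i=12: add src[0]='c' → 'naglc'
i=15: add src[3]='b' → 'naglcb'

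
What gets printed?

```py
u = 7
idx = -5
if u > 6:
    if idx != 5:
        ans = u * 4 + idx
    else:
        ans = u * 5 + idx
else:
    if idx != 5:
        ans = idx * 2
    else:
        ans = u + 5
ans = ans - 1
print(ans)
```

22

u=7, idx=-5
u > 6 is True; idx != 5 is True
→ ans = u * 4 + idx = 23
ans = 23-1 = 22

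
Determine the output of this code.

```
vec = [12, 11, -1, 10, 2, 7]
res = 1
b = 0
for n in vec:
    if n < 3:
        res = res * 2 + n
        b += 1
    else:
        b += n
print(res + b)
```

n=12: not <3; b=12
n=11: not <3; b=23
n=-1: <3, res = 1*2+(-1) = 1; b=24
n=10: not <3; b=34
n=2: <3, res = 1*2+2 = 4; b=35
n=7: not <3; b=42
res+b = 4+42 = 46

46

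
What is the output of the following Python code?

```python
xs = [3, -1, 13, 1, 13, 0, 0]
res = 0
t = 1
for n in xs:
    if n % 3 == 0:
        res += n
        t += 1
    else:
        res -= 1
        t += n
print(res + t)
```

29

n=3: %3==0, res = 0+3 = 3; t=2
n=-1: not %3==0, res = 3-1 = 2; t=1
n=13: not %3==0, res = 2-1 = 1; t=14
n=1: not %3==0, res = 1-1 = 0; t=15
n=13: not %3==0, res = 0-1 = -1; t=28
n=0: %3==0, res = (-1)+0 = -1; t=29
n=0: %3==0, res = (-1)+0 = -1; t=30
res+t = (-1)+30 = 29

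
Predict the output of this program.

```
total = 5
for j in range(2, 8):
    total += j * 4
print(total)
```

113

j=2: total = 5+2*4 = 13
j=3: total = 13+3*4 = 25
j=4: total = 25+4*4 = 41
j=5: total = 41+5*4 = 61
j=6: total = 61+6*4 = 85
j=7: total = 85+7*4 = 113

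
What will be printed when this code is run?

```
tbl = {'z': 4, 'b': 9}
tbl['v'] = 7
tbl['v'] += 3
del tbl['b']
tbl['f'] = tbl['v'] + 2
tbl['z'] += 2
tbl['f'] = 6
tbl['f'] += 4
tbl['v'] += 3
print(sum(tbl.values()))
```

29

tbl['v'] = 7 → {'z': 4, 'b': 9, 'v': 7}
tbl['v'] = 7+3 = 10 → {'z': 4, 'b': 9, 'v': 10}
del 'b' → {'z': 4, 'v': 10}
tbl['f'] = tbl['v']+2 = 12 → {'z': 4, 'v': 10, 'f': 12}
tbl['z'] = 4+2 = 6 → {'z': 6, 'v': 10, 'f': 12}
tbl['f'] = 6 → {'z': 6, 'v': 10, 'f': 6}
tbl['f'] = 6+4 = 10 → {'z': 6, 'v': 10, 'f': 10}
tbl['v'] = 10+3 = 13 → {'z': 6, 'v': 13, 'f': 10}
sum of values = 29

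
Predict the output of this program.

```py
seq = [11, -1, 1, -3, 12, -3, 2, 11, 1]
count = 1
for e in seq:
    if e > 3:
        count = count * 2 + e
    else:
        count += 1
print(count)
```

e=11: >3, count = 1*2+11 = 13
e=-1: not >3, count = 13+1 = 14
e=1: not >3, count = 14+1 = 15
e=-3: not >3, count = 15+1 = 16
e=12: >3, count = 16*2+12 = 44
e=-3: not >3, count = 44+1 = 45
e=2: not >3, count = 45+1 = 46
e=11: >3, count = 46*2+11 = 103
e=1: not >3, count = 103+1 = 104

104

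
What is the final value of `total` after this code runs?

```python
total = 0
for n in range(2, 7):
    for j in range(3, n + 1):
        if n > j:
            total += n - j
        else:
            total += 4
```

n=3,j=3: not 3>3, total = 0+4 = 4
n=4,j=3: 4>3, total = 4+1 = 5
n=4,j=4: not 4>4, total = 5+4 = 9
n=5,j=3: 5>3, total = 9+2 = 11
n=5,j=4: 5>4, total = 11+1 = 12
n=5,j=5: not 5>5, total = 12+4 = 16
n=6,j=3: 6>3, total = 16+3 = 19
n=6,j=4: 6>4, total = 19+2 = 21
n=6,j=5: 6>5, total = 21+1 = 22
n=6,j=6: not 6>6, total = 22+4 = 26

26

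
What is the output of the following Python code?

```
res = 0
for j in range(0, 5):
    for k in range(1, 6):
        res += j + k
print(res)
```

125

j=0,k=1: res = 0+1 = 1
j=0,k=2: res = 1+2 = 3
j=0,k=3: res = 3+3 = 6
j=0,k=4: res = 6+4 = 10
j=0,k=5: res = 10+5 = 15
j=1,k=1: res = 15+2 = 17
j=1,k=2: res = 17+3 = 20
j=1,k=3: res = 20+4 = 24
j=1,k=4: res = 24+5 = 29
j=1,k=5: res = 29+6 = 35
j=2,k=1: res = 35+3 = 38
j=2,k=2: res = 38+4 = 42
j=2,k=3: res = 42+5 = 47
j=2,k=4: res = 47+6 = 53
j=2,k=5: res = 53+7 = 60
j=3,k=1: res = 60+4 = 64
j=3,k=2: res = 64+5 = 69
j=3,k=3: res = 69+6 = 75
j=3,k=4: res = 75+7 = 82
j=3,k=5: res = 82+8 = 90
j=4,k=1: res = 90+5 = 95
j=4,k=2: res = 95+6 = 101
j=4,k=3: res = 101+7 = 108
j=4,k=4: res = 108+8 = 116
j=4,k=5: res = 116+9 = 125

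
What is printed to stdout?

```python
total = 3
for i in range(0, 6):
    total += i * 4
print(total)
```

63

i=0: total = 3+0*4 = 3
i=1: total = 3+1*4 = 7
i=2: total = 7+2*4 = 15
i=3: total = 15+3*4 = 27
i=4: total = 27+4*4 = 43
i=5: total = 43+5*4 = 63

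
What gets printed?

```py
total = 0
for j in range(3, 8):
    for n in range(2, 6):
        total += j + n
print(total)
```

170

j=3,n=2: total = 0+5 = 5
j=3,n=3: total = 5+6 = 11
j=3,n=4: total = 11+7 = 18
j=3,n=5: total = 18+8 = 26
j=4,n=2: total = 26+6 = 32
j=4,n=3: total = 32+7 = 39
j=4,n=4: total = 39+8 = 47
j=4,n=5: total = 47+9 = 56
j=5,n=2: total = 56+7 = 63
j=5,n=3: total = 63+8 = 71
j=5,n=4: total = 71+9 = 80
j=5,n=5: total = 80+10 = 90
j=6,n=2: total = 90+8 = 98
j=6,n=3: total = 98+9 = 107
j=6,n=4: total = 107+10 = 117
j=6,n=5: total = 117+11 = 128
j=7,n=2: total = 128+9 = 137
j=7,n=3: total = 137+10 = 147
j=7,n=4: total = 147+11 = 158
j=7,n=5: total = 158+12 = 170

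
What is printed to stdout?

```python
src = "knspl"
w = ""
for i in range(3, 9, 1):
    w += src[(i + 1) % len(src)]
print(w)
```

lknspl

i=3: add src[4]='l' → 'l'
i=4: add src[0]='k' → 'lk'
i=5: add src[1]='n' → 'lkn'
i=6: add src[2]='s' → 'lkns'
i=7: add src[3]='p' → 'lknsp'
i=8: add src[4]='l' → 'lknspl'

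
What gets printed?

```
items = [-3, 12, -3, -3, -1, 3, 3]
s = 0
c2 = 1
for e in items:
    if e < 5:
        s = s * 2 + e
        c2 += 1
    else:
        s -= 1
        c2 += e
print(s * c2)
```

e=-3: <5, s = 0*2+(-3) = -3; c2=2
e=12: not <5, s = (-3)-1 = -4; c2=14
e=-3: <5, s = (-4)*2+(-3) = -11; c2=15
e=-3: <5, s = (-11)*2+(-3) = -25; c2=16
e=-1: <5, s = (-25)*2+(-1) = -51; c2=17
e=3: <5, s = (-51)*2+3 = -99; c2=18
e=3: <5, s = (-99)*2+3 = -195; c2=19
s*c2 = (-195)*19 = -3705

-3705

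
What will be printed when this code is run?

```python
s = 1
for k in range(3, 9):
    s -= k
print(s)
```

k=3: s = 1-3 = -2
k=4: s = (-2)-4 = -6
k=5: s = (-6)-5 = -11
k=6: s = (-11)-6 = -17
k=7: s = (-17)-7 = -24
k=8: s = (-24)-8 = -32

-32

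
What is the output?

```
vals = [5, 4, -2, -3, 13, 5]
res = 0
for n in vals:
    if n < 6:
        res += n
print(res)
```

9

n=5: <6, res = 0+5 = 5
n=4: <6, res = 5+4 = 9
n=-2: <6, res = 9+(-2) = 7
n=-3: <6, res = 7+(-3) = 4
n=13: not <6
n=5: <6, res = 4+5 = 9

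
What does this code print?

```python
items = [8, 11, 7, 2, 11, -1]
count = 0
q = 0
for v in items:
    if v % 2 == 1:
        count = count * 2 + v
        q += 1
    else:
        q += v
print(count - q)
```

v=8: not odd; q=8
v=11: odd, count = 0*2+11 = 11; q=9
v=7: odd, count = 11*2+7 = 29; q=10
v=2: not odd; q=12
v=11: odd, count = 29*2+11 = 69; q=13
v=-1: odd, count = 69*2+(-1) = 137; q=14
count-q = 137-14 = 123

123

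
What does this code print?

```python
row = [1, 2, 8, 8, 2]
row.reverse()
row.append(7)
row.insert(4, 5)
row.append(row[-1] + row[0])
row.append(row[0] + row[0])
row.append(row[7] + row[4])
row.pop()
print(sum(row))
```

46

reverse → [2, 8, 8, 2, 1]
append 7 → [2, 8, 8, 2, 1, 7]
insert 5 at 4 → [2, 8, 8, 2, 5, 1, 7]
append row[-1]+row[0] = 7+2 = 9 → [2, 8, 8, 2, 5, 1, 7, 9]
append row[0]+row[0] = 2+2 = 4 → [2, 8, 8, 2, 5, 1, 7, 9, 4]
append row[7]+row[4] = 9+5 = 14 → [2, 8, 8, 2, 5, 1, 7, 9, 4, 14]
pop() removes 14 → [2, 8, 8, 2, 5, 1, 7, 9, 4]
sum = 46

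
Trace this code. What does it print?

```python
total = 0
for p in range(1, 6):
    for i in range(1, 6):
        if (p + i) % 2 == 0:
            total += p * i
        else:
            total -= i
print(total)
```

p=1,i=1: even sum, total = 0+1 = 1
p=1,i=2: odd sum, total = 1-2 = -1
p=1,i=3: even sum, total = (-1)+3 = 2
p=1,i=4: odd sum, total = 2-4 = -2
p=1,i=5: even sum, total = (-2)+5 = 3
p=2,i=1: odd sum, total = 3-1 = 2
p=2,i=2: even sum, total = 2+4 = 6
p=2,i=3: odd sum, total = 6-3 = 3
p=2,i=4: even sum, total = 3+8 = 11
p=2,i=5: odd sum, total = 11-5 = 6
p=3,i=1: even sum, total = 6+3 = 9
p=3,i=2: odd sum, total = 9-2 = 7
p=3,i=3: even sum, total = 7+9 = 16
p=3,i=4: odd sum, total = 16-4 = 12
p=3,i=5: even sum, total = 12+15 = 27
p=4,i=1: odd sum, total = 27-1 = 26
p=4,i=2: even sum, total = 26+8 = 34
p=4,i=3: odd sum, total = 34-3 = 31
p=4,i=4: even sum, total = 31+16 = 47
p=4,i=5: odd sum, total = 47-5 = 42
p=5,i=1: even sum, total = 42+5 = 47
p=5,i=2: odd sum, total = 47-2 = 45
p=5,i=3: even sum, total = 45+15 = 60
p=5,i=4: odd sum, total = 60-4 = 56
p=5,i=5: even sum, total = 56+25 = 81

81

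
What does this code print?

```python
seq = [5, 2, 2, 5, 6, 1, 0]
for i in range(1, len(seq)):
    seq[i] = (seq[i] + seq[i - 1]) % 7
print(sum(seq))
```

i=1: seq[1] = (2+5)%7 = 0 → [5, 0, 2, 5, 6, 1, 0]
i=2: seq[2] = (2+0)%7 = 2 → [5, 0, 2, 5, 6, 1, 0]
i=3: seq[3] = (5+2)%7 = 0 → [5, 0, 2, 0, 6, 1, 0]
i=4: seq[4] = (6+0)%7 = 6 → [5, 0, 2, 0, 6, 1, 0]
i=5: seq[5] = (1+6)%7 = 0 → [5, 0, 2, 0, 6, 0, 0]
i=6: seq[6] = (0+0)%7 = 0 → [5, 0, 2, 0, 6, 0, 0]
sum = 13

13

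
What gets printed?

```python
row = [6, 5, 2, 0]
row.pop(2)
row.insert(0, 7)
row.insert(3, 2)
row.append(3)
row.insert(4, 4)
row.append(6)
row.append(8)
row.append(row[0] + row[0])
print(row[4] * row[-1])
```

pop(2) removes 2 → [6, 5, 0]
insert 7 at 0 → [7, 6, 5, 0]
insert 2 at 3 → [7, 6, 5, 2, 0]
append 3 → [7, 6, 5, 2, 0, 3]
insert 4 at 4 → [7, 6, 5, 2, 4, 0, 3]
append 6 → [7, 6, 5, 2, 4, 0, 3, 6]
append 8 → [7, 6, 5, 2, 4, 0, 3, 6, 8]
append row[0]+row[0] = 7+7 = 14 → [7, 6, 5, 2, 4, 0, 3, 6, 8, 14]
row[4]*row[-1] = 4*14 = 56

56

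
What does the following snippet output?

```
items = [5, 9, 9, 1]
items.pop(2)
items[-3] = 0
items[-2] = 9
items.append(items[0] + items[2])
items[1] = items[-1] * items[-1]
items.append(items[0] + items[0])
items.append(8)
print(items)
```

pop(2) removes 9 → [5, 9, 1]
items[-3] = 0 → [0, 9, 1]
items[-2] = 9 → [0, 9, 1]
append items[0]+items[2] = 0+1 = 1 → [0, 9, 1, 1]
items[1] = items[-1]*items[-1] = 1*1 = 1 → [0, 1, 1, 1]
append items[0]+items[0] = 0+0 = 0 → [0, 1, 1, 1, 0]
append 8 → [0, 1, 1, 1, 0, 8]

[0, 1, 1, 1, 0, 8]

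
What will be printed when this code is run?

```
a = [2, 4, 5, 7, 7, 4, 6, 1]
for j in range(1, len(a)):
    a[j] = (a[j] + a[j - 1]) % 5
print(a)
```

j=1: a[1] = (4+2)%5 = 1 → [2, 1, 5, 7, 7, 4, 6, 1]
j=2: a[2] = (5+1)%5 = 1 → [2, 1, 1, 7, 7, 4, 6, 1]
j=3: a[3] = (7+1)%5 = 3 → [2, 1, 1, 3, 7, 4, 6, 1]
j=4: a[4] = (7+3)%5 = 0 → [2, 1, 1, 3, 0, 4, 6, 1]
j=5: a[5] = (4+0)%5 = 4 → [2, 1, 1, 3, 0, 4, 6, 1]
j=6: a[6] = (6+4)%5 = 0 → [2, 1, 1, 3, 0, 4, 0, 1]
j=7: a[7] = (1+0)%5 = 1 → [2, 1, 1, 3, 0, 4, 0, 1]

[2, 1, 1, 3, 0, 4, 0, 1]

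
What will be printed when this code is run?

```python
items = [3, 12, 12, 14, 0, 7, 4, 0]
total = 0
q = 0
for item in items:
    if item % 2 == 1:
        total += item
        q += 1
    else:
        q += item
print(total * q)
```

440

item=3: odd, total = 0+3 = 3; q=1
item=12: not odd; q=13
item=12: not odd; q=25
item=14: not odd; q=39
item=0: not odd; q=39
item=7: odd, total = 3+7 = 10; q=40
item=4: not odd; q=44
item=0: not odd; q=44
total*q = 10*44 = 440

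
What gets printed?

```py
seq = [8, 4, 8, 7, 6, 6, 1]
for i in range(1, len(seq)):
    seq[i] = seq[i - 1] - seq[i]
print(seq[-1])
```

i=1: seq[1] = 8-4 = 4 → [8, 4, 8, 7, 6, 6, 1]
i=2: seq[2] = 4-8 = -4 → [8, 4, -4, 7, 6, 6, 1]
i=3: seq[3] = (-4)-7 = -11 → [8, 4, -4, -11, 6, 6, 1]
i=4: seq[4] = (-11)-6 = -17 → [8, 4, -4, -11, -17, 6, 1]
i=5: seq[5] = (-17)-6 = -23 → [8, 4, -4, -11, -17, -23, 1]
i=6: seq[6] = (-23)-1 = -24 → [8, 4, -4, -11, -17, -23, -24]

-24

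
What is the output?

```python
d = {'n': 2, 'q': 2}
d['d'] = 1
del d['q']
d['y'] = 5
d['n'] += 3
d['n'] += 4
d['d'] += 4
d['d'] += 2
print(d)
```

d['d'] = 1 → {'n': 2, 'q': 2, 'd': 1}
del 'q' → {'n': 2, 'd': 1}
d['y'] = 5 → {'n': 2, 'd': 1, 'y': 5}
d['n'] = 2+3 = 5 → {'n': 5, 'd': 1, 'y': 5}
d['n'] = 5+4 = 9 → {'n': 9, 'd': 1, 'y': 5}
d['d'] = 1+4 = 5 → {'n': 9, 'd': 5, 'y': 5}
d['d'] = 5+2 = 7 → {'n': 9, 'd': 7, 'y': 5}

{'n': 9, 'd': 7, 'y': 5}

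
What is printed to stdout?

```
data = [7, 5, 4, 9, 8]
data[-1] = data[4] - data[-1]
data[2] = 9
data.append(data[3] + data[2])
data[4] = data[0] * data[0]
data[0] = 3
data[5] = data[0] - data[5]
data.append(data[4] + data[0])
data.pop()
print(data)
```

[3, 5, 9, 9, 49, -15]

data[-1] = data[4]-data[-1] = 8-8 = 0 → [7, 5, 4, 9, 0]
data[2] = 9 → [7, 5, 9, 9, 0]
append data[3]+data[2] = 9+9 = 18 → [7, 5, 9, 9, 0, 18]
data[4] = data[0]*data[0] = 7*7 = 49 → [7, 5, 9, 9, 49, 18]
data[0] = 3 → [3, 5, 9, 9, 49, 18]
data[5] = data[0]-data[5] = 3-18 = -15 → [3, 5, 9, 9, 49, -15]
append data[4]+data[0] = 49+3 = 52 → [3, 5, 9, 9, 49, -15, 52]
pop() removes 52 → [3, 5, 9, 9, 49, -15]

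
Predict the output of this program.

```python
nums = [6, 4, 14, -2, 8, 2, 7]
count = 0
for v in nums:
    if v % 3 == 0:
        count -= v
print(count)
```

-6

v=6: %3==0, count = 0-6 = -6
v=4: not %3==0
v=14: not %3==0
v=-2: not %3==0
v=8: not %3==0
v=2: not %3==0
v=7: not %3==0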